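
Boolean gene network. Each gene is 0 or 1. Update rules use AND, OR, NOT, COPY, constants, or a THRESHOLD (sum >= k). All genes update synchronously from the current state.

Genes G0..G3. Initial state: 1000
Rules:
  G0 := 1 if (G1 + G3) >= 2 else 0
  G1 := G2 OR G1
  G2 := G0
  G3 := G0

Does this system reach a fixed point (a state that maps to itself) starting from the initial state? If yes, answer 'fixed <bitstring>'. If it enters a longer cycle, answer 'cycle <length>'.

Answer: fixed 0100

Derivation:
Step 0: 1000
Step 1: G0=(0+0>=2)=0 G1=G2|G1=0|0=0 G2=G0=1 G3=G0=1 -> 0011
Step 2: G0=(0+1>=2)=0 G1=G2|G1=1|0=1 G2=G0=0 G3=G0=0 -> 0100
Step 3: G0=(1+0>=2)=0 G1=G2|G1=0|1=1 G2=G0=0 G3=G0=0 -> 0100
Fixed point reached at step 2: 0100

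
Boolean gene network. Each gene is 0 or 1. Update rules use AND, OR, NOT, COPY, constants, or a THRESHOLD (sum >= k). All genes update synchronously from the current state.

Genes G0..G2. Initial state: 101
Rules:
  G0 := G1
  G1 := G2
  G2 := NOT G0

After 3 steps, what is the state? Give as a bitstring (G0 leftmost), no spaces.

Step 1: G0=G1=0 G1=G2=1 G2=NOT G0=NOT 1=0 -> 010
Step 2: G0=G1=1 G1=G2=0 G2=NOT G0=NOT 0=1 -> 101
Step 3: G0=G1=0 G1=G2=1 G2=NOT G0=NOT 1=0 -> 010

010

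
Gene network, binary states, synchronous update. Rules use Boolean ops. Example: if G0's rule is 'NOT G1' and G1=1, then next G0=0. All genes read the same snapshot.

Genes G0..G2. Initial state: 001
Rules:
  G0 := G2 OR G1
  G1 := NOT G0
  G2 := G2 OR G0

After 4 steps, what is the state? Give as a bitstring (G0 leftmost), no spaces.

Step 1: G0=G2|G1=1|0=1 G1=NOT G0=NOT 0=1 G2=G2|G0=1|0=1 -> 111
Step 2: G0=G2|G1=1|1=1 G1=NOT G0=NOT 1=0 G2=G2|G0=1|1=1 -> 101
Step 3: G0=G2|G1=1|0=1 G1=NOT G0=NOT 1=0 G2=G2|G0=1|1=1 -> 101
Step 4: G0=G2|G1=1|0=1 G1=NOT G0=NOT 1=0 G2=G2|G0=1|1=1 -> 101

101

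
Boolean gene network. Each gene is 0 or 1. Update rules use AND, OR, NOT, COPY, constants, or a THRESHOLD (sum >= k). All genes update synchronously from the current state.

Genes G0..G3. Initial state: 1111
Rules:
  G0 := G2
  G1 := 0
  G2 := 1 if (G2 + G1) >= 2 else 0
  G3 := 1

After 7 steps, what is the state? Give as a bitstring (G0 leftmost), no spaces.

Step 1: G0=G2=1 G1=0(const) G2=(1+1>=2)=1 G3=1(const) -> 1011
Step 2: G0=G2=1 G1=0(const) G2=(1+0>=2)=0 G3=1(const) -> 1001
Step 3: G0=G2=0 G1=0(const) G2=(0+0>=2)=0 G3=1(const) -> 0001
Step 4: G0=G2=0 G1=0(const) G2=(0+0>=2)=0 G3=1(const) -> 0001
Step 5: G0=G2=0 G1=0(const) G2=(0+0>=2)=0 G3=1(const) -> 0001
Step 6: G0=G2=0 G1=0(const) G2=(0+0>=2)=0 G3=1(const) -> 0001
Step 7: G0=G2=0 G1=0(const) G2=(0+0>=2)=0 G3=1(const) -> 0001

0001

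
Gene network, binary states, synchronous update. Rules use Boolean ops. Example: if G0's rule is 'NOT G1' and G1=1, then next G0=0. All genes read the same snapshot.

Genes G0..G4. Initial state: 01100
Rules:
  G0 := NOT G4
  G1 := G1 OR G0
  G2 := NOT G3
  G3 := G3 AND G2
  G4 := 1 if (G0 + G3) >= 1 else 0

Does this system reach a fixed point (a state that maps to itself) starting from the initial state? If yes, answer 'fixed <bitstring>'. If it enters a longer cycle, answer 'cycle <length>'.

Step 0: 01100
Step 1: G0=NOT G4=NOT 0=1 G1=G1|G0=1|0=1 G2=NOT G3=NOT 0=1 G3=G3&G2=0&1=0 G4=(0+0>=1)=0 -> 11100
Step 2: G0=NOT G4=NOT 0=1 G1=G1|G0=1|1=1 G2=NOT G3=NOT 0=1 G3=G3&G2=0&1=0 G4=(1+0>=1)=1 -> 11101
Step 3: G0=NOT G4=NOT 1=0 G1=G1|G0=1|1=1 G2=NOT G3=NOT 0=1 G3=G3&G2=0&1=0 G4=(1+0>=1)=1 -> 01101
Step 4: G0=NOT G4=NOT 1=0 G1=G1|G0=1|0=1 G2=NOT G3=NOT 0=1 G3=G3&G2=0&1=0 G4=(0+0>=1)=0 -> 01100
Cycle of length 4 starting at step 0 -> no fixed point

Answer: cycle 4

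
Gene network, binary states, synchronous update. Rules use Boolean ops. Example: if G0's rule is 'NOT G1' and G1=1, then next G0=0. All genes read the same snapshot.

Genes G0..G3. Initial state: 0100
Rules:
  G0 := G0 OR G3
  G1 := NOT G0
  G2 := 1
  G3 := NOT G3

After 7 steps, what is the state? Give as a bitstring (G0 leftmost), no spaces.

Step 1: G0=G0|G3=0|0=0 G1=NOT G0=NOT 0=1 G2=1(const) G3=NOT G3=NOT 0=1 -> 0111
Step 2: G0=G0|G3=0|1=1 G1=NOT G0=NOT 0=1 G2=1(const) G3=NOT G3=NOT 1=0 -> 1110
Step 3: G0=G0|G3=1|0=1 G1=NOT G0=NOT 1=0 G2=1(const) G3=NOT G3=NOT 0=1 -> 1011
Step 4: G0=G0|G3=1|1=1 G1=NOT G0=NOT 1=0 G2=1(const) G3=NOT G3=NOT 1=0 -> 1010
Step 5: G0=G0|G3=1|0=1 G1=NOT G0=NOT 1=0 G2=1(const) G3=NOT G3=NOT 0=1 -> 1011
Step 6: G0=G0|G3=1|1=1 G1=NOT G0=NOT 1=0 G2=1(const) G3=NOT G3=NOT 1=0 -> 1010
Step 7: G0=G0|G3=1|0=1 G1=NOT G0=NOT 1=0 G2=1(const) G3=NOT G3=NOT 0=1 -> 1011

1011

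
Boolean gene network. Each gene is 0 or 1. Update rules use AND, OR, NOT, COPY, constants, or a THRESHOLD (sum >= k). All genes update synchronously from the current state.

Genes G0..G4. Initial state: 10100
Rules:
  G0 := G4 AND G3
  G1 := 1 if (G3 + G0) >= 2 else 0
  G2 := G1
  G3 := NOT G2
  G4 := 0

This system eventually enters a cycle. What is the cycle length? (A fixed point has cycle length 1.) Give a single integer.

Answer: 1

Derivation:
Step 0: 10100
Step 1: G0=G4&G3=0&0=0 G1=(0+1>=2)=0 G2=G1=0 G3=NOT G2=NOT 1=0 G4=0(const) -> 00000
Step 2: G0=G4&G3=0&0=0 G1=(0+0>=2)=0 G2=G1=0 G3=NOT G2=NOT 0=1 G4=0(const) -> 00010
Step 3: G0=G4&G3=0&1=0 G1=(1+0>=2)=0 G2=G1=0 G3=NOT G2=NOT 0=1 G4=0(const) -> 00010
State from step 3 equals state from step 2 -> cycle length 1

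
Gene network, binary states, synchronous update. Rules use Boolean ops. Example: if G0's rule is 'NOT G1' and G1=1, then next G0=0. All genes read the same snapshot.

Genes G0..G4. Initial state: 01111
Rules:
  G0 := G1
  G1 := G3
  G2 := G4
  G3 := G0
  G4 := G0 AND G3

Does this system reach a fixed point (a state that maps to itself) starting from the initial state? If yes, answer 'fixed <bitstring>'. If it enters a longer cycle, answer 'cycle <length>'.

Answer: cycle 3

Derivation:
Step 0: 01111
Step 1: G0=G1=1 G1=G3=1 G2=G4=1 G3=G0=0 G4=G0&G3=0&1=0 -> 11100
Step 2: G0=G1=1 G1=G3=0 G2=G4=0 G3=G0=1 G4=G0&G3=1&0=0 -> 10010
Step 3: G0=G1=0 G1=G3=1 G2=G4=0 G3=G0=1 G4=G0&G3=1&1=1 -> 01011
Step 4: G0=G1=1 G1=G3=1 G2=G4=1 G3=G0=0 G4=G0&G3=0&1=0 -> 11100
Cycle of length 3 starting at step 1 -> no fixed point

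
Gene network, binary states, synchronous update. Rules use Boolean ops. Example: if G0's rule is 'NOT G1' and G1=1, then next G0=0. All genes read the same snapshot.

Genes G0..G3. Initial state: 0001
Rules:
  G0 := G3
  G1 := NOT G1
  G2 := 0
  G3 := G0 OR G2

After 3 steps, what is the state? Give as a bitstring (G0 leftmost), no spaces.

Step 1: G0=G3=1 G1=NOT G1=NOT 0=1 G2=0(const) G3=G0|G2=0|0=0 -> 1100
Step 2: G0=G3=0 G1=NOT G1=NOT 1=0 G2=0(const) G3=G0|G2=1|0=1 -> 0001
Step 3: G0=G3=1 G1=NOT G1=NOT 0=1 G2=0(const) G3=G0|G2=0|0=0 -> 1100

1100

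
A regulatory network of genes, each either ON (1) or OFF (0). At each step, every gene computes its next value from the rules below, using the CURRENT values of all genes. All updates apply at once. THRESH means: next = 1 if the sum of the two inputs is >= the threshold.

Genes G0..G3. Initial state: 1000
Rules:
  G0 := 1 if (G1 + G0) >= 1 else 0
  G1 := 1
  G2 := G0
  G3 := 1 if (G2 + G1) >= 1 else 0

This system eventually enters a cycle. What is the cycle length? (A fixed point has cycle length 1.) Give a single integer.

Answer: 1

Derivation:
Step 0: 1000
Step 1: G0=(0+1>=1)=1 G1=1(const) G2=G0=1 G3=(0+0>=1)=0 -> 1110
Step 2: G0=(1+1>=1)=1 G1=1(const) G2=G0=1 G3=(1+1>=1)=1 -> 1111
Step 3: G0=(1+1>=1)=1 G1=1(const) G2=G0=1 G3=(1+1>=1)=1 -> 1111
State from step 3 equals state from step 2 -> cycle length 1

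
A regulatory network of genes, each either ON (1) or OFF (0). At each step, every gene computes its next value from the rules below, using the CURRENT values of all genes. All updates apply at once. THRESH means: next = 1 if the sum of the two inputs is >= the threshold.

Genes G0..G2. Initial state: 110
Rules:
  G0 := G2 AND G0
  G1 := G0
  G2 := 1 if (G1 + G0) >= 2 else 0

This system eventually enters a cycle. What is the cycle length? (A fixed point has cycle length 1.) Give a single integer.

Answer: 1

Derivation:
Step 0: 110
Step 1: G0=G2&G0=0&1=0 G1=G0=1 G2=(1+1>=2)=1 -> 011
Step 2: G0=G2&G0=1&0=0 G1=G0=0 G2=(1+0>=2)=0 -> 000
Step 3: G0=G2&G0=0&0=0 G1=G0=0 G2=(0+0>=2)=0 -> 000
State from step 3 equals state from step 2 -> cycle length 1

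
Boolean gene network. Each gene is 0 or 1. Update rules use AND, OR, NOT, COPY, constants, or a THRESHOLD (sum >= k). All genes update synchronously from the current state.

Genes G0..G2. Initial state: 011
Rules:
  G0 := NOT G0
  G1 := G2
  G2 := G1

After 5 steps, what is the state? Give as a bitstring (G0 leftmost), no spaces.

Step 1: G0=NOT G0=NOT 0=1 G1=G2=1 G2=G1=1 -> 111
Step 2: G0=NOT G0=NOT 1=0 G1=G2=1 G2=G1=1 -> 011
Step 3: G0=NOT G0=NOT 0=1 G1=G2=1 G2=G1=1 -> 111
Step 4: G0=NOT G0=NOT 1=0 G1=G2=1 G2=G1=1 -> 011
Step 5: G0=NOT G0=NOT 0=1 G1=G2=1 G2=G1=1 -> 111

111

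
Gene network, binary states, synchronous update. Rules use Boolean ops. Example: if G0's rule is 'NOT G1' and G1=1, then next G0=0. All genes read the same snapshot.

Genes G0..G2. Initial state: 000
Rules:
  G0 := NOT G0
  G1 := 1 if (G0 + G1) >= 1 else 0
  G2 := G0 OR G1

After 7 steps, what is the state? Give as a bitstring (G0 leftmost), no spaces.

Step 1: G0=NOT G0=NOT 0=1 G1=(0+0>=1)=0 G2=G0|G1=0|0=0 -> 100
Step 2: G0=NOT G0=NOT 1=0 G1=(1+0>=1)=1 G2=G0|G1=1|0=1 -> 011
Step 3: G0=NOT G0=NOT 0=1 G1=(0+1>=1)=1 G2=G0|G1=0|1=1 -> 111
Step 4: G0=NOT G0=NOT 1=0 G1=(1+1>=1)=1 G2=G0|G1=1|1=1 -> 011
Step 5: G0=NOT G0=NOT 0=1 G1=(0+1>=1)=1 G2=G0|G1=0|1=1 -> 111
Step 6: G0=NOT G0=NOT 1=0 G1=(1+1>=1)=1 G2=G0|G1=1|1=1 -> 011
Step 7: G0=NOT G0=NOT 0=1 G1=(0+1>=1)=1 G2=G0|G1=0|1=1 -> 111

111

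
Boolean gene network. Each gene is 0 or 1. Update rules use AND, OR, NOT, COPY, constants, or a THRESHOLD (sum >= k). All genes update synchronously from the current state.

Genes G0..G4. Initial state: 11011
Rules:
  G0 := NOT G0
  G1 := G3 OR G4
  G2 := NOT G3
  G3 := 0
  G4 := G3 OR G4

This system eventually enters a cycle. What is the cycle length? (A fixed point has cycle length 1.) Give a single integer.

Step 0: 11011
Step 1: G0=NOT G0=NOT 1=0 G1=G3|G4=1|1=1 G2=NOT G3=NOT 1=0 G3=0(const) G4=G3|G4=1|1=1 -> 01001
Step 2: G0=NOT G0=NOT 0=1 G1=G3|G4=0|1=1 G2=NOT G3=NOT 0=1 G3=0(const) G4=G3|G4=0|1=1 -> 11101
Step 3: G0=NOT G0=NOT 1=0 G1=G3|G4=0|1=1 G2=NOT G3=NOT 0=1 G3=0(const) G4=G3|G4=0|1=1 -> 01101
Step 4: G0=NOT G0=NOT 0=1 G1=G3|G4=0|1=1 G2=NOT G3=NOT 0=1 G3=0(const) G4=G3|G4=0|1=1 -> 11101
State from step 4 equals state from step 2 -> cycle length 2

Answer: 2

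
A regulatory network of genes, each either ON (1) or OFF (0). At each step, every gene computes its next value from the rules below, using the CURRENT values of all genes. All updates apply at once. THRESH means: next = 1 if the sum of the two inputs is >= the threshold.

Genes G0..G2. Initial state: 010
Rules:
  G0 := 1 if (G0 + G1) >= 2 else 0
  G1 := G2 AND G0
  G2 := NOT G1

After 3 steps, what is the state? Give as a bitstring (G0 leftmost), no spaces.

Step 1: G0=(0+1>=2)=0 G1=G2&G0=0&0=0 G2=NOT G1=NOT 1=0 -> 000
Step 2: G0=(0+0>=2)=0 G1=G2&G0=0&0=0 G2=NOT G1=NOT 0=1 -> 001
Step 3: G0=(0+0>=2)=0 G1=G2&G0=1&0=0 G2=NOT G1=NOT 0=1 -> 001

001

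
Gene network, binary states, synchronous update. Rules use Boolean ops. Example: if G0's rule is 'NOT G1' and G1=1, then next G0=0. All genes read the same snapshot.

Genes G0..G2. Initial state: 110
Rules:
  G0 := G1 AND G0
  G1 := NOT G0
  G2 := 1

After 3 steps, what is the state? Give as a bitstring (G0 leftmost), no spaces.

Step 1: G0=G1&G0=1&1=1 G1=NOT G0=NOT 1=0 G2=1(const) -> 101
Step 2: G0=G1&G0=0&1=0 G1=NOT G0=NOT 1=0 G2=1(const) -> 001
Step 3: G0=G1&G0=0&0=0 G1=NOT G0=NOT 0=1 G2=1(const) -> 011

011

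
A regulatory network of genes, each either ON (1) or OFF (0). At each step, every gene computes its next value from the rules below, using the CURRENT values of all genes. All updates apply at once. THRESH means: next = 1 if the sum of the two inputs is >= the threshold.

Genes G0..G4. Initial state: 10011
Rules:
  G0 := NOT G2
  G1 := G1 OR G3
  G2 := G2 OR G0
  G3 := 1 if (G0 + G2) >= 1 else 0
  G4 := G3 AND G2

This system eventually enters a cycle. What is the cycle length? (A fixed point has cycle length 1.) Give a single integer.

Answer: 1

Derivation:
Step 0: 10011
Step 1: G0=NOT G2=NOT 0=1 G1=G1|G3=0|1=1 G2=G2|G0=0|1=1 G3=(1+0>=1)=1 G4=G3&G2=1&0=0 -> 11110
Step 2: G0=NOT G2=NOT 1=0 G1=G1|G3=1|1=1 G2=G2|G0=1|1=1 G3=(1+1>=1)=1 G4=G3&G2=1&1=1 -> 01111
Step 3: G0=NOT G2=NOT 1=0 G1=G1|G3=1|1=1 G2=G2|G0=1|0=1 G3=(0+1>=1)=1 G4=G3&G2=1&1=1 -> 01111
State from step 3 equals state from step 2 -> cycle length 1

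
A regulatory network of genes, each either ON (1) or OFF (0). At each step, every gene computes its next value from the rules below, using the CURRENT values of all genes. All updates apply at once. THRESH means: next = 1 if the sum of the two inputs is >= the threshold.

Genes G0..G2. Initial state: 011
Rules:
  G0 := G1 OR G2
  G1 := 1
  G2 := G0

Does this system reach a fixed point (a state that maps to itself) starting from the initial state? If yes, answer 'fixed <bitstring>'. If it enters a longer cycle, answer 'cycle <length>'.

Step 0: 011
Step 1: G0=G1|G2=1|1=1 G1=1(const) G2=G0=0 -> 110
Step 2: G0=G1|G2=1|0=1 G1=1(const) G2=G0=1 -> 111
Step 3: G0=G1|G2=1|1=1 G1=1(const) G2=G0=1 -> 111
Fixed point reached at step 2: 111

Answer: fixed 111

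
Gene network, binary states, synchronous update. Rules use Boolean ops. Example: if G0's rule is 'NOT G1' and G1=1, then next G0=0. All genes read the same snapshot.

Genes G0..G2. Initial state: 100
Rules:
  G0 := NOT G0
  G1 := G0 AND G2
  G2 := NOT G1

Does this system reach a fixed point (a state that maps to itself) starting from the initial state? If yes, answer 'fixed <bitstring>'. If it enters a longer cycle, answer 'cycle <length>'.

Answer: cycle 4

Derivation:
Step 0: 100
Step 1: G0=NOT G0=NOT 1=0 G1=G0&G2=1&0=0 G2=NOT G1=NOT 0=1 -> 001
Step 2: G0=NOT G0=NOT 0=1 G1=G0&G2=0&1=0 G2=NOT G1=NOT 0=1 -> 101
Step 3: G0=NOT G0=NOT 1=0 G1=G0&G2=1&1=1 G2=NOT G1=NOT 0=1 -> 011
Step 4: G0=NOT G0=NOT 0=1 G1=G0&G2=0&1=0 G2=NOT G1=NOT 1=0 -> 100
Cycle of length 4 starting at step 0 -> no fixed point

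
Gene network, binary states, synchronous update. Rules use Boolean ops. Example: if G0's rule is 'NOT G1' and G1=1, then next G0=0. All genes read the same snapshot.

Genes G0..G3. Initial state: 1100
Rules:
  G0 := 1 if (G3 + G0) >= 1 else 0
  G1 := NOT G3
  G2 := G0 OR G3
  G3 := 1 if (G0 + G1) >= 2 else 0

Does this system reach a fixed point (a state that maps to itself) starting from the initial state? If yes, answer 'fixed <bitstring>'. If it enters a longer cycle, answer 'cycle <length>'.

Step 0: 1100
Step 1: G0=(0+1>=1)=1 G1=NOT G3=NOT 0=1 G2=G0|G3=1|0=1 G3=(1+1>=2)=1 -> 1111
Step 2: G0=(1+1>=1)=1 G1=NOT G3=NOT 1=0 G2=G0|G3=1|1=1 G3=(1+1>=2)=1 -> 1011
Step 3: G0=(1+1>=1)=1 G1=NOT G3=NOT 1=0 G2=G0|G3=1|1=1 G3=(1+0>=2)=0 -> 1010
Step 4: G0=(0+1>=1)=1 G1=NOT G3=NOT 0=1 G2=G0|G3=1|0=1 G3=(1+0>=2)=0 -> 1110
Step 5: G0=(0+1>=1)=1 G1=NOT G3=NOT 0=1 G2=G0|G3=1|0=1 G3=(1+1>=2)=1 -> 1111
Cycle of length 4 starting at step 1 -> no fixed point

Answer: cycle 4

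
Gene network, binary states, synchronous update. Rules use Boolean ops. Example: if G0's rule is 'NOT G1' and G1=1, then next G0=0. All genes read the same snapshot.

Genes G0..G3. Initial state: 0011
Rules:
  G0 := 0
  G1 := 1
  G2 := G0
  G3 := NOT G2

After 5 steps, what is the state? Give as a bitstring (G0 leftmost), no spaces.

Step 1: G0=0(const) G1=1(const) G2=G0=0 G3=NOT G2=NOT 1=0 -> 0100
Step 2: G0=0(const) G1=1(const) G2=G0=0 G3=NOT G2=NOT 0=1 -> 0101
Step 3: G0=0(const) G1=1(const) G2=G0=0 G3=NOT G2=NOT 0=1 -> 0101
Step 4: G0=0(const) G1=1(const) G2=G0=0 G3=NOT G2=NOT 0=1 -> 0101
Step 5: G0=0(const) G1=1(const) G2=G0=0 G3=NOT G2=NOT 0=1 -> 0101

0101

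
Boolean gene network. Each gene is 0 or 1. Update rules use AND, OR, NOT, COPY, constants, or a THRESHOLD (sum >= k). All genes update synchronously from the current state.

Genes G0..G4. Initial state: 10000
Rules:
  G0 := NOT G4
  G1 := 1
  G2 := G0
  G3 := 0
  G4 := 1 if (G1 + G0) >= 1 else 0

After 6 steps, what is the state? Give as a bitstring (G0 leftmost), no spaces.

Step 1: G0=NOT G4=NOT 0=1 G1=1(const) G2=G0=1 G3=0(const) G4=(0+1>=1)=1 -> 11101
Step 2: G0=NOT G4=NOT 1=0 G1=1(const) G2=G0=1 G3=0(const) G4=(1+1>=1)=1 -> 01101
Step 3: G0=NOT G4=NOT 1=0 G1=1(const) G2=G0=0 G3=0(const) G4=(1+0>=1)=1 -> 01001
Step 4: G0=NOT G4=NOT 1=0 G1=1(const) G2=G0=0 G3=0(const) G4=(1+0>=1)=1 -> 01001
Step 5: G0=NOT G4=NOT 1=0 G1=1(const) G2=G0=0 G3=0(const) G4=(1+0>=1)=1 -> 01001
Step 6: G0=NOT G4=NOT 1=0 G1=1(const) G2=G0=0 G3=0(const) G4=(1+0>=1)=1 -> 01001

01001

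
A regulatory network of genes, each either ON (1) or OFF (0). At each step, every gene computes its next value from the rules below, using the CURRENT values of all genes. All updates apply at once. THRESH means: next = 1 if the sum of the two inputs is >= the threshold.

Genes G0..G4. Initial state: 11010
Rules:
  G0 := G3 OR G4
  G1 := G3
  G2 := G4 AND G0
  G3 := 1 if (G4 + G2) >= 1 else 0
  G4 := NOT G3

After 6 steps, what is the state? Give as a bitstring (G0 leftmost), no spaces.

Step 1: G0=G3|G4=1|0=1 G1=G3=1 G2=G4&G0=0&1=0 G3=(0+0>=1)=0 G4=NOT G3=NOT 1=0 -> 11000
Step 2: G0=G3|G4=0|0=0 G1=G3=0 G2=G4&G0=0&1=0 G3=(0+0>=1)=0 G4=NOT G3=NOT 0=1 -> 00001
Step 3: G0=G3|G4=0|1=1 G1=G3=0 G2=G4&G0=1&0=0 G3=(1+0>=1)=1 G4=NOT G3=NOT 0=1 -> 10011
Step 4: G0=G3|G4=1|1=1 G1=G3=1 G2=G4&G0=1&1=1 G3=(1+0>=1)=1 G4=NOT G3=NOT 1=0 -> 11110
Step 5: G0=G3|G4=1|0=1 G1=G3=1 G2=G4&G0=0&1=0 G3=(0+1>=1)=1 G4=NOT G3=NOT 1=0 -> 11010
Step 6: G0=G3|G4=1|0=1 G1=G3=1 G2=G4&G0=0&1=0 G3=(0+0>=1)=0 G4=NOT G3=NOT 1=0 -> 11000

11000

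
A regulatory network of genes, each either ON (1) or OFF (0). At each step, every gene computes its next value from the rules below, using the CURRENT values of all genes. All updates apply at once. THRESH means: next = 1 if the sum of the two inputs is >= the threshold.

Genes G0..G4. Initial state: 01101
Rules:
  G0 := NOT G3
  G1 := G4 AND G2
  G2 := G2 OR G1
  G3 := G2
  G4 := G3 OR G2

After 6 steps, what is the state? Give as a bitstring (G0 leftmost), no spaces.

Step 1: G0=NOT G3=NOT 0=1 G1=G4&G2=1&1=1 G2=G2|G1=1|1=1 G3=G2=1 G4=G3|G2=0|1=1 -> 11111
Step 2: G0=NOT G3=NOT 1=0 G1=G4&G2=1&1=1 G2=G2|G1=1|1=1 G3=G2=1 G4=G3|G2=1|1=1 -> 01111
Step 3: G0=NOT G3=NOT 1=0 G1=G4&G2=1&1=1 G2=G2|G1=1|1=1 G3=G2=1 G4=G3|G2=1|1=1 -> 01111
Step 4: G0=NOT G3=NOT 1=0 G1=G4&G2=1&1=1 G2=G2|G1=1|1=1 G3=G2=1 G4=G3|G2=1|1=1 -> 01111
Step 5: G0=NOT G3=NOT 1=0 G1=G4&G2=1&1=1 G2=G2|G1=1|1=1 G3=G2=1 G4=G3|G2=1|1=1 -> 01111
Step 6: G0=NOT G3=NOT 1=0 G1=G4&G2=1&1=1 G2=G2|G1=1|1=1 G3=G2=1 G4=G3|G2=1|1=1 -> 01111

01111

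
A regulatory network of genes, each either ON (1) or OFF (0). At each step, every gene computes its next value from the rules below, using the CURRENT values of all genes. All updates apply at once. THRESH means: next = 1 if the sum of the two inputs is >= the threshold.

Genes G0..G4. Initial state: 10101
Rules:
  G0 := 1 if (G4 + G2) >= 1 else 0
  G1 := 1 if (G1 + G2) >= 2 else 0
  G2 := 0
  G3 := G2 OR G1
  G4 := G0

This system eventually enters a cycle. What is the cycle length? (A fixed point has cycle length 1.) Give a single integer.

Step 0: 10101
Step 1: G0=(1+1>=1)=1 G1=(0+1>=2)=0 G2=0(const) G3=G2|G1=1|0=1 G4=G0=1 -> 10011
Step 2: G0=(1+0>=1)=1 G1=(0+0>=2)=0 G2=0(const) G3=G2|G1=0|0=0 G4=G0=1 -> 10001
Step 3: G0=(1+0>=1)=1 G1=(0+0>=2)=0 G2=0(const) G3=G2|G1=0|0=0 G4=G0=1 -> 10001
State from step 3 equals state from step 2 -> cycle length 1

Answer: 1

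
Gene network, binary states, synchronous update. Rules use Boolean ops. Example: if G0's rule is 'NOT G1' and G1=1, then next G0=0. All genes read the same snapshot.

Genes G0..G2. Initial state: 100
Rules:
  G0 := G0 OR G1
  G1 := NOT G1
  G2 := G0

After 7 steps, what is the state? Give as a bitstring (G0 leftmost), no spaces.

Step 1: G0=G0|G1=1|0=1 G1=NOT G1=NOT 0=1 G2=G0=1 -> 111
Step 2: G0=G0|G1=1|1=1 G1=NOT G1=NOT 1=0 G2=G0=1 -> 101
Step 3: G0=G0|G1=1|0=1 G1=NOT G1=NOT 0=1 G2=G0=1 -> 111
Step 4: G0=G0|G1=1|1=1 G1=NOT G1=NOT 1=0 G2=G0=1 -> 101
Step 5: G0=G0|G1=1|0=1 G1=NOT G1=NOT 0=1 G2=G0=1 -> 111
Step 6: G0=G0|G1=1|1=1 G1=NOT G1=NOT 1=0 G2=G0=1 -> 101
Step 7: G0=G0|G1=1|0=1 G1=NOT G1=NOT 0=1 G2=G0=1 -> 111

111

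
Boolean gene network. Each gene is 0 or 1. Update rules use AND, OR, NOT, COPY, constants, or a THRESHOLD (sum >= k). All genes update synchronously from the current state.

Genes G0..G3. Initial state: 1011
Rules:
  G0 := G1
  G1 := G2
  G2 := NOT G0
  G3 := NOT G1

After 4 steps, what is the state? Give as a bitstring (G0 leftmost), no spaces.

Step 1: G0=G1=0 G1=G2=1 G2=NOT G0=NOT 1=0 G3=NOT G1=NOT 0=1 -> 0101
Step 2: G0=G1=1 G1=G2=0 G2=NOT G0=NOT 0=1 G3=NOT G1=NOT 1=0 -> 1010
Step 3: G0=G1=0 G1=G2=1 G2=NOT G0=NOT 1=0 G3=NOT G1=NOT 0=1 -> 0101
Step 4: G0=G1=1 G1=G2=0 G2=NOT G0=NOT 0=1 G3=NOT G1=NOT 1=0 -> 1010

1010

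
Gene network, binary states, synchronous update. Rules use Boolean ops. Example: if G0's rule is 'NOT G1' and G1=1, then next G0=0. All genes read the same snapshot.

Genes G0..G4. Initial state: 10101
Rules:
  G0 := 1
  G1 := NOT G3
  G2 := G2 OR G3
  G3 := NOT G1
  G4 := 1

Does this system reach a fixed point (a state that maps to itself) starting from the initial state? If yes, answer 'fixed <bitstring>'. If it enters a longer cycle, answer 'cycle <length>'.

Step 0: 10101
Step 1: G0=1(const) G1=NOT G3=NOT 0=1 G2=G2|G3=1|0=1 G3=NOT G1=NOT 0=1 G4=1(const) -> 11111
Step 2: G0=1(const) G1=NOT G3=NOT 1=0 G2=G2|G3=1|1=1 G3=NOT G1=NOT 1=0 G4=1(const) -> 10101
Cycle of length 2 starting at step 0 -> no fixed point

Answer: cycle 2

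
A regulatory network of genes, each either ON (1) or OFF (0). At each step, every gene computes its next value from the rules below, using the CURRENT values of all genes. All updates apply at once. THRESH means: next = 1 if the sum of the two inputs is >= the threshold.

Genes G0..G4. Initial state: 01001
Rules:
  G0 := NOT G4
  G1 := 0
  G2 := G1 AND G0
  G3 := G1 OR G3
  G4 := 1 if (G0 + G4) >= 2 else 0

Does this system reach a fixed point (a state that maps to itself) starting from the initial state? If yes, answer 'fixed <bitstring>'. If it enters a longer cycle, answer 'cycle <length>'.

Answer: fixed 10010

Derivation:
Step 0: 01001
Step 1: G0=NOT G4=NOT 1=0 G1=0(const) G2=G1&G0=1&0=0 G3=G1|G3=1|0=1 G4=(0+1>=2)=0 -> 00010
Step 2: G0=NOT G4=NOT 0=1 G1=0(const) G2=G1&G0=0&0=0 G3=G1|G3=0|1=1 G4=(0+0>=2)=0 -> 10010
Step 3: G0=NOT G4=NOT 0=1 G1=0(const) G2=G1&G0=0&1=0 G3=G1|G3=0|1=1 G4=(1+0>=2)=0 -> 10010
Fixed point reached at step 2: 10010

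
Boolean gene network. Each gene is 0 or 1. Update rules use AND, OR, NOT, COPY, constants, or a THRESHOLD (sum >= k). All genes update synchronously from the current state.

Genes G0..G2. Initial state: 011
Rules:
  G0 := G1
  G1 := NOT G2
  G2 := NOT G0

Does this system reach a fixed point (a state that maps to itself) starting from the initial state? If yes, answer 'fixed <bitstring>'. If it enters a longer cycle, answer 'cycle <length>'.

Answer: cycle 3

Derivation:
Step 0: 011
Step 1: G0=G1=1 G1=NOT G2=NOT 1=0 G2=NOT G0=NOT 0=1 -> 101
Step 2: G0=G1=0 G1=NOT G2=NOT 1=0 G2=NOT G0=NOT 1=0 -> 000
Step 3: G0=G1=0 G1=NOT G2=NOT 0=1 G2=NOT G0=NOT 0=1 -> 011
Cycle of length 3 starting at step 0 -> no fixed point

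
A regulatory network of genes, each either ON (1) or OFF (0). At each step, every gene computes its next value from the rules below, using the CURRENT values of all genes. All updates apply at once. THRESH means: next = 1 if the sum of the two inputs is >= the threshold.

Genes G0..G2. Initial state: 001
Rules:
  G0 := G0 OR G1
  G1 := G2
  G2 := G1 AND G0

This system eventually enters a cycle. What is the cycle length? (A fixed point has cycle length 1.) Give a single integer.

Step 0: 001
Step 1: G0=G0|G1=0|0=0 G1=G2=1 G2=G1&G0=0&0=0 -> 010
Step 2: G0=G0|G1=0|1=1 G1=G2=0 G2=G1&G0=1&0=0 -> 100
Step 3: G0=G0|G1=1|0=1 G1=G2=0 G2=G1&G0=0&1=0 -> 100
State from step 3 equals state from step 2 -> cycle length 1

Answer: 1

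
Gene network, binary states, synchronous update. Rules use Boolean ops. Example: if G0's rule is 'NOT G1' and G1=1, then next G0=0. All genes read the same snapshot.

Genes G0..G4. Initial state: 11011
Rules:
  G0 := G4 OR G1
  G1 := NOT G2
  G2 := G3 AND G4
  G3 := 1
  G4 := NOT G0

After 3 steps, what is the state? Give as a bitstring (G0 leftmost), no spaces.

Step 1: G0=G4|G1=1|1=1 G1=NOT G2=NOT 0=1 G2=G3&G4=1&1=1 G3=1(const) G4=NOT G0=NOT 1=0 -> 11110
Step 2: G0=G4|G1=0|1=1 G1=NOT G2=NOT 1=0 G2=G3&G4=1&0=0 G3=1(const) G4=NOT G0=NOT 1=0 -> 10010
Step 3: G0=G4|G1=0|0=0 G1=NOT G2=NOT 0=1 G2=G3&G4=1&0=0 G3=1(const) G4=NOT G0=NOT 1=0 -> 01010

01010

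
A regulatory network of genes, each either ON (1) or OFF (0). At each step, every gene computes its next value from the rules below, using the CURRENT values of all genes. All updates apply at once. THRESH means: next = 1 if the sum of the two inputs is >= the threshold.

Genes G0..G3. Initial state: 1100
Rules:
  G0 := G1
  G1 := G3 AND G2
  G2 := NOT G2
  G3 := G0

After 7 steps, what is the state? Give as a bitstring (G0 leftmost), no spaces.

Step 1: G0=G1=1 G1=G3&G2=0&0=0 G2=NOT G2=NOT 0=1 G3=G0=1 -> 1011
Step 2: G0=G1=0 G1=G3&G2=1&1=1 G2=NOT G2=NOT 1=0 G3=G0=1 -> 0101
Step 3: G0=G1=1 G1=G3&G2=1&0=0 G2=NOT G2=NOT 0=1 G3=G0=0 -> 1010
Step 4: G0=G1=0 G1=G3&G2=0&1=0 G2=NOT G2=NOT 1=0 G3=G0=1 -> 0001
Step 5: G0=G1=0 G1=G3&G2=1&0=0 G2=NOT G2=NOT 0=1 G3=G0=0 -> 0010
Step 6: G0=G1=0 G1=G3&G2=0&1=0 G2=NOT G2=NOT 1=0 G3=G0=0 -> 0000
Step 7: G0=G1=0 G1=G3&G2=0&0=0 G2=NOT G2=NOT 0=1 G3=G0=0 -> 0010

0010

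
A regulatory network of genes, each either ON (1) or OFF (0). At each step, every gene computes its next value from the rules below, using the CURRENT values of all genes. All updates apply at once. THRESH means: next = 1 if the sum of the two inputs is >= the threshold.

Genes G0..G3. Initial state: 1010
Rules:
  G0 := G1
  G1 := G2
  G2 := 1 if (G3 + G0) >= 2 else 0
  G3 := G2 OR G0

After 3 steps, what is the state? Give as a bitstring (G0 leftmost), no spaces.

Step 1: G0=G1=0 G1=G2=1 G2=(0+1>=2)=0 G3=G2|G0=1|1=1 -> 0101
Step 2: G0=G1=1 G1=G2=0 G2=(1+0>=2)=0 G3=G2|G0=0|0=0 -> 1000
Step 3: G0=G1=0 G1=G2=0 G2=(0+1>=2)=0 G3=G2|G0=0|1=1 -> 0001

0001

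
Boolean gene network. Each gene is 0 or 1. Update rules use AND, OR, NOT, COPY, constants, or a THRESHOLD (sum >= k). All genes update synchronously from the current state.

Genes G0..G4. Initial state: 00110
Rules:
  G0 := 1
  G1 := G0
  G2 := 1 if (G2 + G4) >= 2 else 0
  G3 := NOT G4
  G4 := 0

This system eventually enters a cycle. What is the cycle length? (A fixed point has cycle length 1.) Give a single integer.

Step 0: 00110
Step 1: G0=1(const) G1=G0=0 G2=(1+0>=2)=0 G3=NOT G4=NOT 0=1 G4=0(const) -> 10010
Step 2: G0=1(const) G1=G0=1 G2=(0+0>=2)=0 G3=NOT G4=NOT 0=1 G4=0(const) -> 11010
Step 3: G0=1(const) G1=G0=1 G2=(0+0>=2)=0 G3=NOT G4=NOT 0=1 G4=0(const) -> 11010
State from step 3 equals state from step 2 -> cycle length 1

Answer: 1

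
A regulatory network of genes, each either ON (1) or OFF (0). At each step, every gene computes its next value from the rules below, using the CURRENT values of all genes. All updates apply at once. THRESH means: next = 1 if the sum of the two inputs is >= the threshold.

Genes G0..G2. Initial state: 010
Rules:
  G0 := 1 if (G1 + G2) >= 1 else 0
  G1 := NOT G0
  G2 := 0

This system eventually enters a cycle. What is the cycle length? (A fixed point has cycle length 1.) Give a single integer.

Answer: 4

Derivation:
Step 0: 010
Step 1: G0=(1+0>=1)=1 G1=NOT G0=NOT 0=1 G2=0(const) -> 110
Step 2: G0=(1+0>=1)=1 G1=NOT G0=NOT 1=0 G2=0(const) -> 100
Step 3: G0=(0+0>=1)=0 G1=NOT G0=NOT 1=0 G2=0(const) -> 000
Step 4: G0=(0+0>=1)=0 G1=NOT G0=NOT 0=1 G2=0(const) -> 010
State from step 4 equals state from step 0 -> cycle length 4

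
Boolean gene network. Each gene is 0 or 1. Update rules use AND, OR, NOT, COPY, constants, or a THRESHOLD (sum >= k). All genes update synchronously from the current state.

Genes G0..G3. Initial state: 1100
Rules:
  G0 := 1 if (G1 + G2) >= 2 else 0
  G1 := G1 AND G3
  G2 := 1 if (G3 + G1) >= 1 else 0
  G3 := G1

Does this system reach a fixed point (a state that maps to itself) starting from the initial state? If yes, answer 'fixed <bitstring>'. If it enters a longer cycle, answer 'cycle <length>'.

Step 0: 1100
Step 1: G0=(1+0>=2)=0 G1=G1&G3=1&0=0 G2=(0+1>=1)=1 G3=G1=1 -> 0011
Step 2: G0=(0+1>=2)=0 G1=G1&G3=0&1=0 G2=(1+0>=1)=1 G3=G1=0 -> 0010
Step 3: G0=(0+1>=2)=0 G1=G1&G3=0&0=0 G2=(0+0>=1)=0 G3=G1=0 -> 0000
Step 4: G0=(0+0>=2)=0 G1=G1&G3=0&0=0 G2=(0+0>=1)=0 G3=G1=0 -> 0000
Fixed point reached at step 3: 0000

Answer: fixed 0000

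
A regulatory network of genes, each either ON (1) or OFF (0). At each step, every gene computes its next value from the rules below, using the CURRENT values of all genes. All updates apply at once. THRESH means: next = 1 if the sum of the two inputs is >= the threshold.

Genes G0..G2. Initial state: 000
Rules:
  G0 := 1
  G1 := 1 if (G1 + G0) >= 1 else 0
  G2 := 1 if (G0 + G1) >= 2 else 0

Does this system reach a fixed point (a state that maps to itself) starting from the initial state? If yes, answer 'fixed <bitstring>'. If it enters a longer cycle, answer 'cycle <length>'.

Answer: fixed 111

Derivation:
Step 0: 000
Step 1: G0=1(const) G1=(0+0>=1)=0 G2=(0+0>=2)=0 -> 100
Step 2: G0=1(const) G1=(0+1>=1)=1 G2=(1+0>=2)=0 -> 110
Step 3: G0=1(const) G1=(1+1>=1)=1 G2=(1+1>=2)=1 -> 111
Step 4: G0=1(const) G1=(1+1>=1)=1 G2=(1+1>=2)=1 -> 111
Fixed point reached at step 3: 111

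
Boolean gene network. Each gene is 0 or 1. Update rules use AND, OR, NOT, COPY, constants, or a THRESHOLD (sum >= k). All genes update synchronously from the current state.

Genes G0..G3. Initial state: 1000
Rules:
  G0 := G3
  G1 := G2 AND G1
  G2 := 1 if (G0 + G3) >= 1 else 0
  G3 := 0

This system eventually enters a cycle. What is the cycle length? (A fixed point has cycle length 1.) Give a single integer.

Step 0: 1000
Step 1: G0=G3=0 G1=G2&G1=0&0=0 G2=(1+0>=1)=1 G3=0(const) -> 0010
Step 2: G0=G3=0 G1=G2&G1=1&0=0 G2=(0+0>=1)=0 G3=0(const) -> 0000
Step 3: G0=G3=0 G1=G2&G1=0&0=0 G2=(0+0>=1)=0 G3=0(const) -> 0000
State from step 3 equals state from step 2 -> cycle length 1

Answer: 1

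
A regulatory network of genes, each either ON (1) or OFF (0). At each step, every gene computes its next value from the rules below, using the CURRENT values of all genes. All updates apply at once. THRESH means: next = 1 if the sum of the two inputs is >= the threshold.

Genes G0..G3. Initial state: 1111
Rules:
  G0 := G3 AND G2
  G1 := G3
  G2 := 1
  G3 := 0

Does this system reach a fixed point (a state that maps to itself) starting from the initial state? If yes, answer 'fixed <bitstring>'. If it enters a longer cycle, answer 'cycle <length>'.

Answer: fixed 0010

Derivation:
Step 0: 1111
Step 1: G0=G3&G2=1&1=1 G1=G3=1 G2=1(const) G3=0(const) -> 1110
Step 2: G0=G3&G2=0&1=0 G1=G3=0 G2=1(const) G3=0(const) -> 0010
Step 3: G0=G3&G2=0&1=0 G1=G3=0 G2=1(const) G3=0(const) -> 0010
Fixed point reached at step 2: 0010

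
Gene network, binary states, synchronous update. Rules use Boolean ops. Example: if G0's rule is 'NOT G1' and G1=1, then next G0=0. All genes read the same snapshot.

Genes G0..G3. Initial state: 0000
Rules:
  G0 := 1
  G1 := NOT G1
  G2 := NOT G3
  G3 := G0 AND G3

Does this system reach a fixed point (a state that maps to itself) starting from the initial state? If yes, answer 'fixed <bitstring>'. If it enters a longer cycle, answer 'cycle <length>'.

Answer: cycle 2

Derivation:
Step 0: 0000
Step 1: G0=1(const) G1=NOT G1=NOT 0=1 G2=NOT G3=NOT 0=1 G3=G0&G3=0&0=0 -> 1110
Step 2: G0=1(const) G1=NOT G1=NOT 1=0 G2=NOT G3=NOT 0=1 G3=G0&G3=1&0=0 -> 1010
Step 3: G0=1(const) G1=NOT G1=NOT 0=1 G2=NOT G3=NOT 0=1 G3=G0&G3=1&0=0 -> 1110
Cycle of length 2 starting at step 1 -> no fixed point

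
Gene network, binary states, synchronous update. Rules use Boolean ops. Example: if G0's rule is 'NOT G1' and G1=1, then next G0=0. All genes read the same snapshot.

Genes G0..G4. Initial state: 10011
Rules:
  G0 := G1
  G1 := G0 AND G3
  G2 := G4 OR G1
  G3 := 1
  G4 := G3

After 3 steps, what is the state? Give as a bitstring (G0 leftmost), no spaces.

Step 1: G0=G1=0 G1=G0&G3=1&1=1 G2=G4|G1=1|0=1 G3=1(const) G4=G3=1 -> 01111
Step 2: G0=G1=1 G1=G0&G3=0&1=0 G2=G4|G1=1|1=1 G3=1(const) G4=G3=1 -> 10111
Step 3: G0=G1=0 G1=G0&G3=1&1=1 G2=G4|G1=1|0=1 G3=1(const) G4=G3=1 -> 01111

01111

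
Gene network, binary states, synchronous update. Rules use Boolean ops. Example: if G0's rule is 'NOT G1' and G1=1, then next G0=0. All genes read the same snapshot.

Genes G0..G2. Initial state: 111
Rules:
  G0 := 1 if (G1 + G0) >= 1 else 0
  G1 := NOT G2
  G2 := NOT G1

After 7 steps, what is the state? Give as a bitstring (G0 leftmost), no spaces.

Step 1: G0=(1+1>=1)=1 G1=NOT G2=NOT 1=0 G2=NOT G1=NOT 1=0 -> 100
Step 2: G0=(0+1>=1)=1 G1=NOT G2=NOT 0=1 G2=NOT G1=NOT 0=1 -> 111
Step 3: G0=(1+1>=1)=1 G1=NOT G2=NOT 1=0 G2=NOT G1=NOT 1=0 -> 100
Step 4: G0=(0+1>=1)=1 G1=NOT G2=NOT 0=1 G2=NOT G1=NOT 0=1 -> 111
Step 5: G0=(1+1>=1)=1 G1=NOT G2=NOT 1=0 G2=NOT G1=NOT 1=0 -> 100
Step 6: G0=(0+1>=1)=1 G1=NOT G2=NOT 0=1 G2=NOT G1=NOT 0=1 -> 111
Step 7: G0=(1+1>=1)=1 G1=NOT G2=NOT 1=0 G2=NOT G1=NOT 1=0 -> 100

100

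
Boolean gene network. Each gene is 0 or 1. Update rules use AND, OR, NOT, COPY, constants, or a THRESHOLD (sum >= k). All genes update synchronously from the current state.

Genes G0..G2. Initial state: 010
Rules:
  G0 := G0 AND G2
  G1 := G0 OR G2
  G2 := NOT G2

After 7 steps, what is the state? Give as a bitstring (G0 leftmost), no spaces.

Step 1: G0=G0&G2=0&0=0 G1=G0|G2=0|0=0 G2=NOT G2=NOT 0=1 -> 001
Step 2: G0=G0&G2=0&1=0 G1=G0|G2=0|1=1 G2=NOT G2=NOT 1=0 -> 010
Step 3: G0=G0&G2=0&0=0 G1=G0|G2=0|0=0 G2=NOT G2=NOT 0=1 -> 001
Step 4: G0=G0&G2=0&1=0 G1=G0|G2=0|1=1 G2=NOT G2=NOT 1=0 -> 010
Step 5: G0=G0&G2=0&0=0 G1=G0|G2=0|0=0 G2=NOT G2=NOT 0=1 -> 001
Step 6: G0=G0&G2=0&1=0 G1=G0|G2=0|1=1 G2=NOT G2=NOT 1=0 -> 010
Step 7: G0=G0&G2=0&0=0 G1=G0|G2=0|0=0 G2=NOT G2=NOT 0=1 -> 001

001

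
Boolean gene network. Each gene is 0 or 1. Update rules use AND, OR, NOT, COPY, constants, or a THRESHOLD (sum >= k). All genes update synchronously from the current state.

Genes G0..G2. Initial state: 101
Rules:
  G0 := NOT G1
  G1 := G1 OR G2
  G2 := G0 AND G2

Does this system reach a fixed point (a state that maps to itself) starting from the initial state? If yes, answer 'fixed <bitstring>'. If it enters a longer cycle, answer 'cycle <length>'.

Step 0: 101
Step 1: G0=NOT G1=NOT 0=1 G1=G1|G2=0|1=1 G2=G0&G2=1&1=1 -> 111
Step 2: G0=NOT G1=NOT 1=0 G1=G1|G2=1|1=1 G2=G0&G2=1&1=1 -> 011
Step 3: G0=NOT G1=NOT 1=0 G1=G1|G2=1|1=1 G2=G0&G2=0&1=0 -> 010
Step 4: G0=NOT G1=NOT 1=0 G1=G1|G2=1|0=1 G2=G0&G2=0&0=0 -> 010
Fixed point reached at step 3: 010

Answer: fixed 010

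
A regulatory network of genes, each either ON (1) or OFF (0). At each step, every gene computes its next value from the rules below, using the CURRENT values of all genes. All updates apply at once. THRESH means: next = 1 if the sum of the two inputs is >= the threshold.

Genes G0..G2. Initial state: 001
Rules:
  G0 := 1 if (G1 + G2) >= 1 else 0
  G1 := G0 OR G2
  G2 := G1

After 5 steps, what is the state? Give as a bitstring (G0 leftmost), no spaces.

Step 1: G0=(0+1>=1)=1 G1=G0|G2=0|1=1 G2=G1=0 -> 110
Step 2: G0=(1+0>=1)=1 G1=G0|G2=1|0=1 G2=G1=1 -> 111
Step 3: G0=(1+1>=1)=1 G1=G0|G2=1|1=1 G2=G1=1 -> 111
Step 4: G0=(1+1>=1)=1 G1=G0|G2=1|1=1 G2=G1=1 -> 111
Step 5: G0=(1+1>=1)=1 G1=G0|G2=1|1=1 G2=G1=1 -> 111

111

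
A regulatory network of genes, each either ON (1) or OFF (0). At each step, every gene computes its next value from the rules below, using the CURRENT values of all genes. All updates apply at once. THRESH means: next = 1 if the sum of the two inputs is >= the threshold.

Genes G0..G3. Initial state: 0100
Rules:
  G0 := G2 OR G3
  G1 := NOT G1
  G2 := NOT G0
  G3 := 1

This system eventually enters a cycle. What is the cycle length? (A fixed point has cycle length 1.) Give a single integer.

Step 0: 0100
Step 1: G0=G2|G3=0|0=0 G1=NOT G1=NOT 1=0 G2=NOT G0=NOT 0=1 G3=1(const) -> 0011
Step 2: G0=G2|G3=1|1=1 G1=NOT G1=NOT 0=1 G2=NOT G0=NOT 0=1 G3=1(const) -> 1111
Step 3: G0=G2|G3=1|1=1 G1=NOT G1=NOT 1=0 G2=NOT G0=NOT 1=0 G3=1(const) -> 1001
Step 4: G0=G2|G3=0|1=1 G1=NOT G1=NOT 0=1 G2=NOT G0=NOT 1=0 G3=1(const) -> 1101
Step 5: G0=G2|G3=0|1=1 G1=NOT G1=NOT 1=0 G2=NOT G0=NOT 1=0 G3=1(const) -> 1001
State from step 5 equals state from step 3 -> cycle length 2

Answer: 2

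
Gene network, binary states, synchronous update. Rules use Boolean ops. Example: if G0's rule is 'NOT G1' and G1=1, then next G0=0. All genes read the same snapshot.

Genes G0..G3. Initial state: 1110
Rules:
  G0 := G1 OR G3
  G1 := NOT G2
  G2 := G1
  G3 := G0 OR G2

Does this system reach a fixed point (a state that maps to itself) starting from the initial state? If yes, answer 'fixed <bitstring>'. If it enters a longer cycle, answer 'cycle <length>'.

Answer: cycle 4

Derivation:
Step 0: 1110
Step 1: G0=G1|G3=1|0=1 G1=NOT G2=NOT 1=0 G2=G1=1 G3=G0|G2=1|1=1 -> 1011
Step 2: G0=G1|G3=0|1=1 G1=NOT G2=NOT 1=0 G2=G1=0 G3=G0|G2=1|1=1 -> 1001
Step 3: G0=G1|G3=0|1=1 G1=NOT G2=NOT 0=1 G2=G1=0 G3=G0|G2=1|0=1 -> 1101
Step 4: G0=G1|G3=1|1=1 G1=NOT G2=NOT 0=1 G2=G1=1 G3=G0|G2=1|0=1 -> 1111
Step 5: G0=G1|G3=1|1=1 G1=NOT G2=NOT 1=0 G2=G1=1 G3=G0|G2=1|1=1 -> 1011
Cycle of length 4 starting at step 1 -> no fixed point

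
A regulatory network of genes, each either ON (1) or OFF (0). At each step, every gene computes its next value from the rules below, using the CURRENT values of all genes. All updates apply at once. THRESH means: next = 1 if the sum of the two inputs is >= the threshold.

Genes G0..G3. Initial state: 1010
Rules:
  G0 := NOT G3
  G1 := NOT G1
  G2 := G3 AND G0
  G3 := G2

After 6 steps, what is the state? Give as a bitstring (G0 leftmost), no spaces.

Step 1: G0=NOT G3=NOT 0=1 G1=NOT G1=NOT 0=1 G2=G3&G0=0&1=0 G3=G2=1 -> 1101
Step 2: G0=NOT G3=NOT 1=0 G1=NOT G1=NOT 1=0 G2=G3&G0=1&1=1 G3=G2=0 -> 0010
Step 3: G0=NOT G3=NOT 0=1 G1=NOT G1=NOT 0=1 G2=G3&G0=0&0=0 G3=G2=1 -> 1101
Step 4: G0=NOT G3=NOT 1=0 G1=NOT G1=NOT 1=0 G2=G3&G0=1&1=1 G3=G2=0 -> 0010
Step 5: G0=NOT G3=NOT 0=1 G1=NOT G1=NOT 0=1 G2=G3&G0=0&0=0 G3=G2=1 -> 1101
Step 6: G0=NOT G3=NOT 1=0 G1=NOT G1=NOT 1=0 G2=G3&G0=1&1=1 G3=G2=0 -> 0010

0010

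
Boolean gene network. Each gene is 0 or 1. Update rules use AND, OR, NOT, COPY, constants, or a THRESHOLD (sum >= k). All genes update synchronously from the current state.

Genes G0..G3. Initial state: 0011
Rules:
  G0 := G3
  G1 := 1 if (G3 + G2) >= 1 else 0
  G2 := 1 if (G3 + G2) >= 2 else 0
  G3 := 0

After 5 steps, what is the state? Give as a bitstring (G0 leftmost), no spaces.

Step 1: G0=G3=1 G1=(1+1>=1)=1 G2=(1+1>=2)=1 G3=0(const) -> 1110
Step 2: G0=G3=0 G1=(0+1>=1)=1 G2=(0+1>=2)=0 G3=0(const) -> 0100
Step 3: G0=G3=0 G1=(0+0>=1)=0 G2=(0+0>=2)=0 G3=0(const) -> 0000
Step 4: G0=G3=0 G1=(0+0>=1)=0 G2=(0+0>=2)=0 G3=0(const) -> 0000
Step 5: G0=G3=0 G1=(0+0>=1)=0 G2=(0+0>=2)=0 G3=0(const) -> 0000

0000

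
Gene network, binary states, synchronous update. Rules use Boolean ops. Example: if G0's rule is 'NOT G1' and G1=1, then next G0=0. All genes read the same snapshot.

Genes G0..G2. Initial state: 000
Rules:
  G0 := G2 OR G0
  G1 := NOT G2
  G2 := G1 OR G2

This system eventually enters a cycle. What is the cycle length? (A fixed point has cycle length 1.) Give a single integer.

Answer: 1

Derivation:
Step 0: 000
Step 1: G0=G2|G0=0|0=0 G1=NOT G2=NOT 0=1 G2=G1|G2=0|0=0 -> 010
Step 2: G0=G2|G0=0|0=0 G1=NOT G2=NOT 0=1 G2=G1|G2=1|0=1 -> 011
Step 3: G0=G2|G0=1|0=1 G1=NOT G2=NOT 1=0 G2=G1|G2=1|1=1 -> 101
Step 4: G0=G2|G0=1|1=1 G1=NOT G2=NOT 1=0 G2=G1|G2=0|1=1 -> 101
State from step 4 equals state from step 3 -> cycle length 1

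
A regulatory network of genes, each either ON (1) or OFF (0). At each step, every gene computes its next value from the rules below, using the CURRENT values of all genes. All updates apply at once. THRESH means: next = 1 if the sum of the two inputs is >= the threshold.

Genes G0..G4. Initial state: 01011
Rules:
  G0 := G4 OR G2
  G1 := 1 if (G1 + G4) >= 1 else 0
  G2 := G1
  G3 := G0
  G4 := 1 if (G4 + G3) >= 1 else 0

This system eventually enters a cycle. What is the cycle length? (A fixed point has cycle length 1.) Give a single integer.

Answer: 1

Derivation:
Step 0: 01011
Step 1: G0=G4|G2=1|0=1 G1=(1+1>=1)=1 G2=G1=1 G3=G0=0 G4=(1+1>=1)=1 -> 11101
Step 2: G0=G4|G2=1|1=1 G1=(1+1>=1)=1 G2=G1=1 G3=G0=1 G4=(1+0>=1)=1 -> 11111
Step 3: G0=G4|G2=1|1=1 G1=(1+1>=1)=1 G2=G1=1 G3=G0=1 G4=(1+1>=1)=1 -> 11111
State from step 3 equals state from step 2 -> cycle length 1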